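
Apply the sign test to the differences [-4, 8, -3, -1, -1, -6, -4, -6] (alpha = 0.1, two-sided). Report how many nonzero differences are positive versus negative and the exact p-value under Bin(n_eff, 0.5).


Step 1: Discard zero differences. Original n = 8; n_eff = number of nonzero differences = 8.
Nonzero differences (with sign): -4, +8, -3, -1, -1, -6, -4, -6
Step 2: Count signs: positive = 1, negative = 7.
Step 3: Under H0: P(positive) = 0.5, so the number of positives S ~ Bin(8, 0.5).
Step 4: Two-sided exact p-value = sum of Bin(8,0.5) probabilities at or below the observed probability = 0.070312.
Step 5: alpha = 0.1. reject H0.

n_eff = 8, pos = 1, neg = 7, p = 0.070312, reject H0.


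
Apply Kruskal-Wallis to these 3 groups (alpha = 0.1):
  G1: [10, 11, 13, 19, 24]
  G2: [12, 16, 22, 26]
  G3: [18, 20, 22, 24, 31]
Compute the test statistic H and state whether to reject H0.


Step 1: Combine all N = 14 observations and assign midranks.
sorted (value, group, rank): (10,G1,1), (11,G1,2), (12,G2,3), (13,G1,4), (16,G2,5), (18,G3,6), (19,G1,7), (20,G3,8), (22,G2,9.5), (22,G3,9.5), (24,G1,11.5), (24,G3,11.5), (26,G2,13), (31,G3,14)
Step 2: Sum ranks within each group.
R_1 = 25.5 (n_1 = 5)
R_2 = 30.5 (n_2 = 4)
R_3 = 49 (n_3 = 5)
Step 3: H = 12/(N(N+1)) * sum(R_i^2/n_i) - 3(N+1)
     = 12/(14*15) * (25.5^2/5 + 30.5^2/4 + 49^2/5) - 3*15
     = 0.057143 * 842.812 - 45
     = 3.160714.
Step 4: Ties present; correction factor C = 1 - 12/(14^3 - 14) = 0.995604. Corrected H = 3.160714 / 0.995604 = 3.174669.
Step 5: Under H0, H ~ chi^2(2); p-value = 0.204470.
Step 6: alpha = 0.1. fail to reject H0.

H = 3.1747, df = 2, p = 0.204470, fail to reject H0.


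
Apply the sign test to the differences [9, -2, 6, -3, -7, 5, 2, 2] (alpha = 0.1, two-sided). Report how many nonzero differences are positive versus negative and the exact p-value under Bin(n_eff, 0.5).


Step 1: Discard zero differences. Original n = 8; n_eff = number of nonzero differences = 8.
Nonzero differences (with sign): +9, -2, +6, -3, -7, +5, +2, +2
Step 2: Count signs: positive = 5, negative = 3.
Step 3: Under H0: P(positive) = 0.5, so the number of positives S ~ Bin(8, 0.5).
Step 4: Two-sided exact p-value = sum of Bin(8,0.5) probabilities at or below the observed probability = 0.726562.
Step 5: alpha = 0.1. fail to reject H0.

n_eff = 8, pos = 5, neg = 3, p = 0.726562, fail to reject H0.


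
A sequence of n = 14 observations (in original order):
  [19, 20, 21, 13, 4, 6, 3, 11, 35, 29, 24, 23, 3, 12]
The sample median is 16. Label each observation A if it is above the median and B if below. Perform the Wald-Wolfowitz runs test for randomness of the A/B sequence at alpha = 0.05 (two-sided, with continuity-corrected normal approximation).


Step 1: Compute median = 16; label A = above, B = below.
Labels in order: AAABBBBBAAAABB  (n_A = 7, n_B = 7)
Step 2: Count runs R = 4.
Step 3: Under H0 (random ordering), E[R] = 2*n_A*n_B/(n_A+n_B) + 1 = 2*7*7/14 + 1 = 8.0000.
        Var[R] = 2*n_A*n_B*(2*n_A*n_B - n_A - n_B) / ((n_A+n_B)^2 * (n_A+n_B-1)) = 8232/2548 = 3.2308.
        SD[R] = 1.7974.
Step 4: Continuity-corrected z = (R + 0.5 - E[R]) / SD[R] = (4 + 0.5 - 8.0000) / 1.7974 = -1.9472.
Step 5: Two-sided p-value via normal approximation = 2*(1 - Phi(|z|)) = 0.051508.
Step 6: alpha = 0.05. fail to reject H0.

R = 4, z = -1.9472, p = 0.051508, fail to reject H0.


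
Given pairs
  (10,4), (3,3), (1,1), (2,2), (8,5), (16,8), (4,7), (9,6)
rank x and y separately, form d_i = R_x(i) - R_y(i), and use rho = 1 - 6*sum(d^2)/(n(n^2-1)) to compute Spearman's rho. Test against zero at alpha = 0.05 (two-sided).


Step 1: Rank x and y separately (midranks; no ties here).
rank(x): 10->7, 3->3, 1->1, 2->2, 8->5, 16->8, 4->4, 9->6
rank(y): 4->4, 3->3, 1->1, 2->2, 5->5, 8->8, 7->7, 6->6
Step 2: d_i = R_x(i) - R_y(i); compute d_i^2.
  (7-4)^2=9, (3-3)^2=0, (1-1)^2=0, (2-2)^2=0, (5-5)^2=0, (8-8)^2=0, (4-7)^2=9, (6-6)^2=0
sum(d^2) = 18.
Step 3: rho = 1 - 6*18 / (8*(8^2 - 1)) = 1 - 108/504 = 0.785714.
Step 4: Under H0, t = rho * sqrt((n-2)/(1-rho^2)) = 3.1113 ~ t(6).
Step 5: Two-sided p-value from the t-distribution with 6 df = 0.020815.
Step 6: alpha = 0.05. reject H0.

rho = 0.7857, p = 0.020815, reject H0 at alpha = 0.05.


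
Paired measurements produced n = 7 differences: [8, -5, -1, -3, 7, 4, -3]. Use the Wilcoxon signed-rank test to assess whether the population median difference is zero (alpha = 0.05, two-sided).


Step 1: Drop any zero differences (none here) and take |d_i|.
|d| = [8, 5, 1, 3, 7, 4, 3]
Step 2: Midrank |d_i| (ties get averaged ranks).
ranks: |8|->7, |5|->5, |1|->1, |3|->2.5, |7|->6, |4|->4, |3|->2.5
Step 3: Attach original signs; sum ranks with positive sign and with negative sign.
W+ = 7 + 6 + 4 = 17
W- = 5 + 1 + 2.5 + 2.5 = 11
(Check: W+ + W- = 28 should equal n(n+1)/2 = 28.)
Step 4: Test statistic W = min(W+, W-) = 11.
Step 5: Ties in |d|, so use the tie-corrected normal approximation.
        E[W] = n(n+1)/4 = 7*8/4 = 14.
        Tie groups: |d|=3 (t=2); sum(t^3 - t) = 6.
        Var[W] = n(n+1)(2n+1)/24 - sum(t^3-t)/48 = 840/24 - 6/48 = 34.875.
        z = (W - E[W]) / sqrt(Var[W]) = (11 - 14) / 5.9055 = -0.5080.
        Two-sided p = 2*Phi(z) = 0.611453.
Step 6: alpha = 0.05. fail to reject H0.

W+ = 17, W- = 11, W = min = 11, p = 0.611453, fail to reject H0.


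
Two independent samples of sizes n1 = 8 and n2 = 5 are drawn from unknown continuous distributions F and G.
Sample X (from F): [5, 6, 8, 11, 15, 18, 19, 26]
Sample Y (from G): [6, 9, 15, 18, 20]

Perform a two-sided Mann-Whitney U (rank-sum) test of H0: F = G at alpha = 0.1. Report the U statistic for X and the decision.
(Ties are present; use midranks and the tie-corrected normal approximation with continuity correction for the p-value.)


Step 1: Combine and sort all 13 observations; assign midranks.
sorted (value, group): (5,X), (6,X), (6,Y), (8,X), (9,Y), (11,X), (15,X), (15,Y), (18,X), (18,Y), (19,X), (20,Y), (26,X)
ranks: 5->1, 6->2.5, 6->2.5, 8->4, 9->5, 11->6, 15->7.5, 15->7.5, 18->9.5, 18->9.5, 19->11, 20->12, 26->13
Step 2: Rank sum for X: R1 = 1 + 2.5 + 4 + 6 + 7.5 + 9.5 + 11 + 13 = 54.5.
Step 3: U_X = R1 - n1(n1+1)/2 = 54.5 - 8*9/2 = 54.5 - 36 = 18.5.
       U_Y = n1*n2 - U_X = 40 - 18.5 = 21.5.
Step 4: Ties are present, so use the tie-corrected normal approximation (with continuity correction) for the p-value.
Step 5: p-value = 0.883138; compare to alpha = 0.1. fail to reject H0.

U_X = 18.5, p = 0.883138, fail to reject H0 at alpha = 0.1.


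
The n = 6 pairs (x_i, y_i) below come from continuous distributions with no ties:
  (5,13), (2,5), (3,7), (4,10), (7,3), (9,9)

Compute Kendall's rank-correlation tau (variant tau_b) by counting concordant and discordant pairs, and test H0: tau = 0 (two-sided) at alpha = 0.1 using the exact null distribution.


Step 1: Enumerate the 15 unordered pairs (i,j) with i<j and classify each by sign(x_j-x_i) * sign(y_j-y_i).
  (1,2):dx=-3,dy=-8->C; (1,3):dx=-2,dy=-6->C; (1,4):dx=-1,dy=-3->C; (1,5):dx=+2,dy=-10->D
  (1,6):dx=+4,dy=-4->D; (2,3):dx=+1,dy=+2->C; (2,4):dx=+2,dy=+5->C; (2,5):dx=+5,dy=-2->D
  (2,6):dx=+7,dy=+4->C; (3,4):dx=+1,dy=+3->C; (3,5):dx=+4,dy=-4->D; (3,6):dx=+6,dy=+2->C
  (4,5):dx=+3,dy=-7->D; (4,6):dx=+5,dy=-1->D; (5,6):dx=+2,dy=+6->C
Step 2: C = 9, D = 6, total pairs = 15.
Step 3: tau = (C - D)/(n(n-1)/2) = (9 - 6)/15 = 0.200000.
Step 4: Exact two-sided p-value (enumerate n! = 720 permutations of y under H0): p = 0.719444.
Step 5: alpha = 0.1. fail to reject H0.

tau_b = 0.2000 (C=9, D=6), p = 0.719444, fail to reject H0.


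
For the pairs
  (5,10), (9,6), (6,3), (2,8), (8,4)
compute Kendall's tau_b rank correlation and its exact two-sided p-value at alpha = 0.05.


Step 1: Enumerate the 10 unordered pairs (i,j) with i<j and classify each by sign(x_j-x_i) * sign(y_j-y_i).
  (1,2):dx=+4,dy=-4->D; (1,3):dx=+1,dy=-7->D; (1,4):dx=-3,dy=-2->C; (1,5):dx=+3,dy=-6->D
  (2,3):dx=-3,dy=-3->C; (2,4):dx=-7,dy=+2->D; (2,5):dx=-1,dy=-2->C; (3,4):dx=-4,dy=+5->D
  (3,5):dx=+2,dy=+1->C; (4,5):dx=+6,dy=-4->D
Step 2: C = 4, D = 6, total pairs = 10.
Step 3: tau = (C - D)/(n(n-1)/2) = (4 - 6)/10 = -0.200000.
Step 4: Exact two-sided p-value (enumerate n! = 120 permutations of y under H0): p = 0.816667.
Step 5: alpha = 0.05. fail to reject H0.

tau_b = -0.2000 (C=4, D=6), p = 0.816667, fail to reject H0.


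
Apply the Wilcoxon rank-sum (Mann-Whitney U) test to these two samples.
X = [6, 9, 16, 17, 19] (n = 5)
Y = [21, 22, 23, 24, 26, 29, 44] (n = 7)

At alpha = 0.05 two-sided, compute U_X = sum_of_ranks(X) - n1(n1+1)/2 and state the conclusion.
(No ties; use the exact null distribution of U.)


Step 1: Combine and sort all 12 observations; assign midranks.
sorted (value, group): (6,X), (9,X), (16,X), (17,X), (19,X), (21,Y), (22,Y), (23,Y), (24,Y), (26,Y), (29,Y), (44,Y)
ranks: 6->1, 9->2, 16->3, 17->4, 19->5, 21->6, 22->7, 23->8, 24->9, 26->10, 29->11, 44->12
Step 2: Rank sum for X: R1 = 1 + 2 + 3 + 4 + 5 = 15.
Step 3: U_X = R1 - n1(n1+1)/2 = 15 - 5*6/2 = 15 - 15 = 0.
       U_Y = n1*n2 - U_X = 35 - 0 = 35.
Step 4: No ties, so the exact null distribution of U (based on enumerating the C(12,5) = 792 equally likely rank assignments) gives the two-sided p-value.
Step 5: p-value = 0.002525; compare to alpha = 0.05. reject H0.

U_X = 0, p = 0.002525, reject H0 at alpha = 0.05.


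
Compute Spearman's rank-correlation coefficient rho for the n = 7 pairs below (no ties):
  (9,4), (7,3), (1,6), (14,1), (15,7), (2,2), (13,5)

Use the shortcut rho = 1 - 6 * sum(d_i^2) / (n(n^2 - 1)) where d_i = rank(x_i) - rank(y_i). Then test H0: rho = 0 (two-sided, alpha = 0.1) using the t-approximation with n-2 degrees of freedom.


Step 1: Rank x and y separately (midranks; no ties here).
rank(x): 9->4, 7->3, 1->1, 14->6, 15->7, 2->2, 13->5
rank(y): 4->4, 3->3, 6->6, 1->1, 7->7, 2->2, 5->5
Step 2: d_i = R_x(i) - R_y(i); compute d_i^2.
  (4-4)^2=0, (3-3)^2=0, (1-6)^2=25, (6-1)^2=25, (7-7)^2=0, (2-2)^2=0, (5-5)^2=0
sum(d^2) = 50.
Step 3: rho = 1 - 6*50 / (7*(7^2 - 1)) = 1 - 300/336 = 0.107143.
Step 4: Under H0, t = rho * sqrt((n-2)/(1-rho^2)) = 0.2410 ~ t(5).
Step 5: Two-sided p-value from the t-distribution with 5 df = 0.819151.
Step 6: alpha = 0.1. fail to reject H0.

rho = 0.1071, p = 0.819151, fail to reject H0 at alpha = 0.1.


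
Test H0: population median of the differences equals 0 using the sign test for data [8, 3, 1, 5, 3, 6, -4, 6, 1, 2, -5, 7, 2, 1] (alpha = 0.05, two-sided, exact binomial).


Step 1: Discard zero differences. Original n = 14; n_eff = number of nonzero differences = 14.
Nonzero differences (with sign): +8, +3, +1, +5, +3, +6, -4, +6, +1, +2, -5, +7, +2, +1
Step 2: Count signs: positive = 12, negative = 2.
Step 3: Under H0: P(positive) = 0.5, so the number of positives S ~ Bin(14, 0.5).
Step 4: Two-sided exact p-value = sum of Bin(14,0.5) probabilities at or below the observed probability = 0.012939.
Step 5: alpha = 0.05. reject H0.

n_eff = 14, pos = 12, neg = 2, p = 0.012939, reject H0.


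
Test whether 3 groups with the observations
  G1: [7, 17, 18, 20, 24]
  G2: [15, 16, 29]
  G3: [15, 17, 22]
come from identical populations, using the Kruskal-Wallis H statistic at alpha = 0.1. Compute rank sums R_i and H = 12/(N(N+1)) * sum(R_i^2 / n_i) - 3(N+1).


Step 1: Combine all N = 11 observations and assign midranks.
sorted (value, group, rank): (7,G1,1), (15,G2,2.5), (15,G3,2.5), (16,G2,4), (17,G1,5.5), (17,G3,5.5), (18,G1,7), (20,G1,8), (22,G3,9), (24,G1,10), (29,G2,11)
Step 2: Sum ranks within each group.
R_1 = 31.5 (n_1 = 5)
R_2 = 17.5 (n_2 = 3)
R_3 = 17 (n_3 = 3)
Step 3: H = 12/(N(N+1)) * sum(R_i^2/n_i) - 3(N+1)
     = 12/(11*12) * (31.5^2/5 + 17.5^2/3 + 17^2/3) - 3*12
     = 0.090909 * 396.867 - 36
     = 0.078788.
Step 4: Ties present; correction factor C = 1 - 12/(11^3 - 11) = 0.990909. Corrected H = 0.078788 / 0.990909 = 0.079511.
Step 5: Under H0, H ~ chi^2(2); p-value = 0.961025.
Step 6: alpha = 0.1. fail to reject H0.

H = 0.0795, df = 2, p = 0.961025, fail to reject H0.


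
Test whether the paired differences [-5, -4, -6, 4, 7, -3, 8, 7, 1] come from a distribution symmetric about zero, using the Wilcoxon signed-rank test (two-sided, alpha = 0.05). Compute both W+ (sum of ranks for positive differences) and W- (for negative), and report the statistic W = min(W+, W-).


Step 1: Drop any zero differences (none here) and take |d_i|.
|d| = [5, 4, 6, 4, 7, 3, 8, 7, 1]
Step 2: Midrank |d_i| (ties get averaged ranks).
ranks: |5|->5, |4|->3.5, |6|->6, |4|->3.5, |7|->7.5, |3|->2, |8|->9, |7|->7.5, |1|->1
Step 3: Attach original signs; sum ranks with positive sign and with negative sign.
W+ = 3.5 + 7.5 + 9 + 7.5 + 1 = 28.5
W- = 5 + 3.5 + 6 + 2 = 16.5
(Check: W+ + W- = 45 should equal n(n+1)/2 = 45.)
Step 4: Test statistic W = min(W+, W-) = 16.5.
Step 5: Ties in |d|, so use the tie-corrected normal approximation.
        E[W] = n(n+1)/4 = 9*10/4 = 22.5.
        Tie groups: |d|=4 (t=2), |d|=7 (t=2); sum(t^3 - t) = 12.
        Var[W] = n(n+1)(2n+1)/24 - sum(t^3-t)/48 = 1710/24 - 12/48 = 71.
        z = (W - E[W]) / sqrt(Var[W]) = (16.5 - 22.5) / 8.4261 = -0.7121.
        Two-sided p = 2*Phi(z) = 0.476422.
Step 6: alpha = 0.05. fail to reject H0.

W+ = 28.5, W- = 16.5, W = min = 16.5, p = 0.476422, fail to reject H0.


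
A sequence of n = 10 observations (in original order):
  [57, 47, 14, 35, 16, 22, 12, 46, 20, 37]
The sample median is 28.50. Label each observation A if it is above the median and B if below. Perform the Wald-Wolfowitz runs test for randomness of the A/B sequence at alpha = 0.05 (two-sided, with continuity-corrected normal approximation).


Step 1: Compute median = 28.50; label A = above, B = below.
Labels in order: AABABBBABA  (n_A = 5, n_B = 5)
Step 2: Count runs R = 7.
Step 3: Under H0 (random ordering), E[R] = 2*n_A*n_B/(n_A+n_B) + 1 = 2*5*5/10 + 1 = 6.0000.
        Var[R] = 2*n_A*n_B*(2*n_A*n_B - n_A - n_B) / ((n_A+n_B)^2 * (n_A+n_B-1)) = 2000/900 = 2.2222.
        SD[R] = 1.4907.
Step 4: Continuity-corrected z = (R - 0.5 - E[R]) / SD[R] = (7 - 0.5 - 6.0000) / 1.4907 = 0.3354.
Step 5: Two-sided p-value via normal approximation = 2*(1 - Phi(|z|)) = 0.737316.
Step 6: alpha = 0.05. fail to reject H0.

R = 7, z = 0.3354, p = 0.737316, fail to reject H0.


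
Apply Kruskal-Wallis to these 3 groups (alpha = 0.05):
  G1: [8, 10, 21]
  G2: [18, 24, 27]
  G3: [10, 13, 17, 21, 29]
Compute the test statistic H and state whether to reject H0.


Step 1: Combine all N = 11 observations and assign midranks.
sorted (value, group, rank): (8,G1,1), (10,G1,2.5), (10,G3,2.5), (13,G3,4), (17,G3,5), (18,G2,6), (21,G1,7.5), (21,G3,7.5), (24,G2,9), (27,G2,10), (29,G3,11)
Step 2: Sum ranks within each group.
R_1 = 11 (n_1 = 3)
R_2 = 25 (n_2 = 3)
R_3 = 30 (n_3 = 5)
Step 3: H = 12/(N(N+1)) * sum(R_i^2/n_i) - 3(N+1)
     = 12/(11*12) * (11^2/3 + 25^2/3 + 30^2/5) - 3*12
     = 0.090909 * 428.667 - 36
     = 2.969697.
Step 4: Ties present; correction factor C = 1 - 12/(11^3 - 11) = 0.990909. Corrected H = 2.969697 / 0.990909 = 2.996942.
Step 5: Under H0, H ~ chi^2(2); p-value = 0.223472.
Step 6: alpha = 0.05. fail to reject H0.

H = 2.9969, df = 2, p = 0.223472, fail to reject H0.


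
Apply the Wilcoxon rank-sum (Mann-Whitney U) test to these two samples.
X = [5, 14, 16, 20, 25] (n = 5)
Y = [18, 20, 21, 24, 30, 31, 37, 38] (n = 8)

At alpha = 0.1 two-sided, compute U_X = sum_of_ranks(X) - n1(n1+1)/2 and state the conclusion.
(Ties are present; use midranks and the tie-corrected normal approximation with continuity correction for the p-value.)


Step 1: Combine and sort all 13 observations; assign midranks.
sorted (value, group): (5,X), (14,X), (16,X), (18,Y), (20,X), (20,Y), (21,Y), (24,Y), (25,X), (30,Y), (31,Y), (37,Y), (38,Y)
ranks: 5->1, 14->2, 16->3, 18->4, 20->5.5, 20->5.5, 21->7, 24->8, 25->9, 30->10, 31->11, 37->12, 38->13
Step 2: Rank sum for X: R1 = 1 + 2 + 3 + 5.5 + 9 = 20.5.
Step 3: U_X = R1 - n1(n1+1)/2 = 20.5 - 5*6/2 = 20.5 - 15 = 5.5.
       U_Y = n1*n2 - U_X = 40 - 5.5 = 34.5.
Step 4: Ties are present, so use the tie-corrected normal approximation (with continuity correction) for the p-value.
Step 5: p-value = 0.040149; compare to alpha = 0.1. reject H0.

U_X = 5.5, p = 0.040149, reject H0 at alpha = 0.1.


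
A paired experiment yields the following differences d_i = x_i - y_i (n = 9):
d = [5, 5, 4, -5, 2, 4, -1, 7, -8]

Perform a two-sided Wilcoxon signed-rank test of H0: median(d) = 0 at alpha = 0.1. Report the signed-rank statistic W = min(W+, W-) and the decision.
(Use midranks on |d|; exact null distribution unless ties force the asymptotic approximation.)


Step 1: Drop any zero differences (none here) and take |d_i|.
|d| = [5, 5, 4, 5, 2, 4, 1, 7, 8]
Step 2: Midrank |d_i| (ties get averaged ranks).
ranks: |5|->6, |5|->6, |4|->3.5, |5|->6, |2|->2, |4|->3.5, |1|->1, |7|->8, |8|->9
Step 3: Attach original signs; sum ranks with positive sign and with negative sign.
W+ = 6 + 6 + 3.5 + 2 + 3.5 + 8 = 29
W- = 6 + 1 + 9 = 16
(Check: W+ + W- = 45 should equal n(n+1)/2 = 45.)
Step 4: Test statistic W = min(W+, W-) = 16.
Step 5: Ties in |d|, so use the tie-corrected normal approximation.
        E[W] = n(n+1)/4 = 9*10/4 = 22.5.
        Tie groups: |d|=4 (t=2), |d|=5 (t=3); sum(t^3 - t) = 30.
        Var[W] = n(n+1)(2n+1)/24 - sum(t^3-t)/48 = 1710/24 - 30/48 = 70.625.
        z = (W - E[W]) / sqrt(Var[W]) = (16 - 22.5) / 8.4039 = -0.7735.
        Two-sided p = 2*Phi(z) = 0.439254.
Step 6: alpha = 0.1. fail to reject H0.

W+ = 29, W- = 16, W = min = 16, p = 0.439254, fail to reject H0.


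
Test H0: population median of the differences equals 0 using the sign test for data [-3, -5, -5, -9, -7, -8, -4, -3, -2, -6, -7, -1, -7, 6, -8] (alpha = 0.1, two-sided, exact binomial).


Step 1: Discard zero differences. Original n = 15; n_eff = number of nonzero differences = 15.
Nonzero differences (with sign): -3, -5, -5, -9, -7, -8, -4, -3, -2, -6, -7, -1, -7, +6, -8
Step 2: Count signs: positive = 1, negative = 14.
Step 3: Under H0: P(positive) = 0.5, so the number of positives S ~ Bin(15, 0.5).
Step 4: Two-sided exact p-value = sum of Bin(15,0.5) probabilities at or below the observed probability = 0.000977.
Step 5: alpha = 0.1. reject H0.

n_eff = 15, pos = 1, neg = 14, p = 0.000977, reject H0.


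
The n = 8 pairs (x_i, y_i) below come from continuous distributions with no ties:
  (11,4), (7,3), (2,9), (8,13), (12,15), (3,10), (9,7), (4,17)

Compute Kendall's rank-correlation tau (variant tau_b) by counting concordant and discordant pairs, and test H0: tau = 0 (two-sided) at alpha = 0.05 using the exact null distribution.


Step 1: Enumerate the 28 unordered pairs (i,j) with i<j and classify each by sign(x_j-x_i) * sign(y_j-y_i).
  (1,2):dx=-4,dy=-1->C; (1,3):dx=-9,dy=+5->D; (1,4):dx=-3,dy=+9->D; (1,5):dx=+1,dy=+11->C
  (1,6):dx=-8,dy=+6->D; (1,7):dx=-2,dy=+3->D; (1,8):dx=-7,dy=+13->D; (2,3):dx=-5,dy=+6->D
  (2,4):dx=+1,dy=+10->C; (2,5):dx=+5,dy=+12->C; (2,6):dx=-4,dy=+7->D; (2,7):dx=+2,dy=+4->C
  (2,8):dx=-3,dy=+14->D; (3,4):dx=+6,dy=+4->C; (3,5):dx=+10,dy=+6->C; (3,6):dx=+1,dy=+1->C
  (3,7):dx=+7,dy=-2->D; (3,8):dx=+2,dy=+8->C; (4,5):dx=+4,dy=+2->C; (4,6):dx=-5,dy=-3->C
  (4,7):dx=+1,dy=-6->D; (4,8):dx=-4,dy=+4->D; (5,6):dx=-9,dy=-5->C; (5,7):dx=-3,dy=-8->C
  (5,8):dx=-8,dy=+2->D; (6,7):dx=+6,dy=-3->D; (6,8):dx=+1,dy=+7->C; (7,8):dx=-5,dy=+10->D
Step 2: C = 14, D = 14, total pairs = 28.
Step 3: tau = (C - D)/(n(n-1)/2) = (14 - 14)/28 = 0.000000.
Step 4: Exact two-sided p-value (enumerate n! = 40320 permutations of y under H0): p = 1.000000.
Step 5: alpha = 0.05. fail to reject H0.

tau_b = 0.0000 (C=14, D=14), p = 1.000000, fail to reject H0.


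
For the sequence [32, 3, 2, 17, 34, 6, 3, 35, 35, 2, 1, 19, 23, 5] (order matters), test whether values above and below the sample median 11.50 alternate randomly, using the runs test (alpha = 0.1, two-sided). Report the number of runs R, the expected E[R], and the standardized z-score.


Step 1: Compute median = 11.50; label A = above, B = below.
Labels in order: ABBAABBAABBAAB  (n_A = 7, n_B = 7)
Step 2: Count runs R = 8.
Step 3: Under H0 (random ordering), E[R] = 2*n_A*n_B/(n_A+n_B) + 1 = 2*7*7/14 + 1 = 8.0000.
        Var[R] = 2*n_A*n_B*(2*n_A*n_B - n_A - n_B) / ((n_A+n_B)^2 * (n_A+n_B-1)) = 8232/2548 = 3.2308.
        SD[R] = 1.7974.
Step 4: R = E[R], so z = 0 with no continuity correction.
Step 5: Two-sided p-value via normal approximation = 2*(1 - Phi(|z|)) = 1.000000.
Step 6: alpha = 0.1. fail to reject H0.

R = 8, z = 0.0000, p = 1.000000, fail to reject H0.


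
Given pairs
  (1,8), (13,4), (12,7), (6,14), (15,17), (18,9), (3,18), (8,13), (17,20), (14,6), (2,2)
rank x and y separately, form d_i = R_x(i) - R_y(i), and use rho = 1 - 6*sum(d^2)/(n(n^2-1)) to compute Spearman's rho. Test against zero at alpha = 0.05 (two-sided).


Step 1: Rank x and y separately (midranks; no ties here).
rank(x): 1->1, 13->7, 12->6, 6->4, 15->9, 18->11, 3->3, 8->5, 17->10, 14->8, 2->2
rank(y): 8->5, 4->2, 7->4, 14->8, 17->9, 9->6, 18->10, 13->7, 20->11, 6->3, 2->1
Step 2: d_i = R_x(i) - R_y(i); compute d_i^2.
  (1-5)^2=16, (7-2)^2=25, (6-4)^2=4, (4-8)^2=16, (9-9)^2=0, (11-6)^2=25, (3-10)^2=49, (5-7)^2=4, (10-11)^2=1, (8-3)^2=25, (2-1)^2=1
sum(d^2) = 166.
Step 3: rho = 1 - 6*166 / (11*(11^2 - 1)) = 1 - 996/1320 = 0.245455.
Step 4: Under H0, t = rho * sqrt((n-2)/(1-rho^2)) = 0.7596 ~ t(9).
Step 5: Two-sided p-value from the t-distribution with 9 df = 0.466922.
Step 6: alpha = 0.05. fail to reject H0.

rho = 0.2455, p = 0.466922, fail to reject H0 at alpha = 0.05.


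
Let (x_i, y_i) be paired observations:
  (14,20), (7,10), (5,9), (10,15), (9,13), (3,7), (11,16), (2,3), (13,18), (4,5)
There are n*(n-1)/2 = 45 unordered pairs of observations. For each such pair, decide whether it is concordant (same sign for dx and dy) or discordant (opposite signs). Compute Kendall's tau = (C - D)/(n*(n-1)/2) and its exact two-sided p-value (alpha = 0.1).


Step 1: Enumerate the 45 unordered pairs (i,j) with i<j and classify each by sign(x_j-x_i) * sign(y_j-y_i).
  (1,2):dx=-7,dy=-10->C; (1,3):dx=-9,dy=-11->C; (1,4):dx=-4,dy=-5->C; (1,5):dx=-5,dy=-7->C
  (1,6):dx=-11,dy=-13->C; (1,7):dx=-3,dy=-4->C; (1,8):dx=-12,dy=-17->C; (1,9):dx=-1,dy=-2->C
  (1,10):dx=-10,dy=-15->C; (2,3):dx=-2,dy=-1->C; (2,4):dx=+3,dy=+5->C; (2,5):dx=+2,dy=+3->C
  (2,6):dx=-4,dy=-3->C; (2,7):dx=+4,dy=+6->C; (2,8):dx=-5,dy=-7->C; (2,9):dx=+6,dy=+8->C
  (2,10):dx=-3,dy=-5->C; (3,4):dx=+5,dy=+6->C; (3,5):dx=+4,dy=+4->C; (3,6):dx=-2,dy=-2->C
  (3,7):dx=+6,dy=+7->C; (3,8):dx=-3,dy=-6->C; (3,9):dx=+8,dy=+9->C; (3,10):dx=-1,dy=-4->C
  (4,5):dx=-1,dy=-2->C; (4,6):dx=-7,dy=-8->C; (4,7):dx=+1,dy=+1->C; (4,8):dx=-8,dy=-12->C
  (4,9):dx=+3,dy=+3->C; (4,10):dx=-6,dy=-10->C; (5,6):dx=-6,dy=-6->C; (5,7):dx=+2,dy=+3->C
  (5,8):dx=-7,dy=-10->C; (5,9):dx=+4,dy=+5->C; (5,10):dx=-5,dy=-8->C; (6,7):dx=+8,dy=+9->C
  (6,8):dx=-1,dy=-4->C; (6,9):dx=+10,dy=+11->C; (6,10):dx=+1,dy=-2->D; (7,8):dx=-9,dy=-13->C
  (7,9):dx=+2,dy=+2->C; (7,10):dx=-7,dy=-11->C; (8,9):dx=+11,dy=+15->C; (8,10):dx=+2,dy=+2->C
  (9,10):dx=-9,dy=-13->C
Step 2: C = 44, D = 1, total pairs = 45.
Step 3: tau = (C - D)/(n(n-1)/2) = (44 - 1)/45 = 0.955556.
Step 4: Exact two-sided p-value (enumerate n! = 3628800 permutations of y under H0): p = 0.000006.
Step 5: alpha = 0.1. reject H0.

tau_b = 0.9556 (C=44, D=1), p = 0.000006, reject H0.


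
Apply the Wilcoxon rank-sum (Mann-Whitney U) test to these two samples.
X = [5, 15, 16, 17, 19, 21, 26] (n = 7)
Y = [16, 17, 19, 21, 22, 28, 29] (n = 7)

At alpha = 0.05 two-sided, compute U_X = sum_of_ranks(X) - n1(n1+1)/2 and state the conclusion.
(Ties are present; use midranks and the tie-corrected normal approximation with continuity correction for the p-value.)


Step 1: Combine and sort all 14 observations; assign midranks.
sorted (value, group): (5,X), (15,X), (16,X), (16,Y), (17,X), (17,Y), (19,X), (19,Y), (21,X), (21,Y), (22,Y), (26,X), (28,Y), (29,Y)
ranks: 5->1, 15->2, 16->3.5, 16->3.5, 17->5.5, 17->5.5, 19->7.5, 19->7.5, 21->9.5, 21->9.5, 22->11, 26->12, 28->13, 29->14
Step 2: Rank sum for X: R1 = 1 + 2 + 3.5 + 5.5 + 7.5 + 9.5 + 12 = 41.
Step 3: U_X = R1 - n1(n1+1)/2 = 41 - 7*8/2 = 41 - 28 = 13.
       U_Y = n1*n2 - U_X = 49 - 13 = 36.
Step 4: Ties are present, so use the tie-corrected normal approximation (with continuity correction) for the p-value.
Step 5: p-value = 0.158024; compare to alpha = 0.05. fail to reject H0.

U_X = 13, p = 0.158024, fail to reject H0 at alpha = 0.05.


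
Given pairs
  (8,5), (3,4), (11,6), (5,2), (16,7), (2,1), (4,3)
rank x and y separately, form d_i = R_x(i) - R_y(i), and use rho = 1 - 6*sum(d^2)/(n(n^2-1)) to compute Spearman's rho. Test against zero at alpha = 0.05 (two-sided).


Step 1: Rank x and y separately (midranks; no ties here).
rank(x): 8->5, 3->2, 11->6, 5->4, 16->7, 2->1, 4->3
rank(y): 5->5, 4->4, 6->6, 2->2, 7->7, 1->1, 3->3
Step 2: d_i = R_x(i) - R_y(i); compute d_i^2.
  (5-5)^2=0, (2-4)^2=4, (6-6)^2=0, (4-2)^2=4, (7-7)^2=0, (1-1)^2=0, (3-3)^2=0
sum(d^2) = 8.
Step 3: rho = 1 - 6*8 / (7*(7^2 - 1)) = 1 - 48/336 = 0.857143.
Step 4: Under H0, t = rho * sqrt((n-2)/(1-rho^2)) = 3.7210 ~ t(5).
Step 5: Two-sided p-value from the t-distribution with 5 df = 0.013697.
Step 6: alpha = 0.05. reject H0.

rho = 0.8571, p = 0.013697, reject H0 at alpha = 0.05.


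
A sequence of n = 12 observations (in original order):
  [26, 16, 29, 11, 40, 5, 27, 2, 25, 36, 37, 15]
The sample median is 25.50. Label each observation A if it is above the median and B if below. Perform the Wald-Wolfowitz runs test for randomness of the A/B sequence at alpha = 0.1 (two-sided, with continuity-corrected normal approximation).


Step 1: Compute median = 25.50; label A = above, B = below.
Labels in order: ABABABABBAAB  (n_A = 6, n_B = 6)
Step 2: Count runs R = 10.
Step 3: Under H0 (random ordering), E[R] = 2*n_A*n_B/(n_A+n_B) + 1 = 2*6*6/12 + 1 = 7.0000.
        Var[R] = 2*n_A*n_B*(2*n_A*n_B - n_A - n_B) / ((n_A+n_B)^2 * (n_A+n_B-1)) = 4320/1584 = 2.7273.
        SD[R] = 1.6514.
Step 4: Continuity-corrected z = (R - 0.5 - E[R]) / SD[R] = (10 - 0.5 - 7.0000) / 1.6514 = 1.5138.
Step 5: Two-sided p-value via normal approximation = 2*(1 - Phi(|z|)) = 0.130070.
Step 6: alpha = 0.1. fail to reject H0.

R = 10, z = 1.5138, p = 0.130070, fail to reject H0.


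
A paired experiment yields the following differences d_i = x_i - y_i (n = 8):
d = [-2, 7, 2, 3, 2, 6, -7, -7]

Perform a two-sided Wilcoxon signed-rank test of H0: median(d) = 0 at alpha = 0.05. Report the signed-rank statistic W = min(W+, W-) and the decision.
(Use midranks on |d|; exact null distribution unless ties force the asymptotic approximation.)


Step 1: Drop any zero differences (none here) and take |d_i|.
|d| = [2, 7, 2, 3, 2, 6, 7, 7]
Step 2: Midrank |d_i| (ties get averaged ranks).
ranks: |2|->2, |7|->7, |2|->2, |3|->4, |2|->2, |6|->5, |7|->7, |7|->7
Step 3: Attach original signs; sum ranks with positive sign and with negative sign.
W+ = 7 + 2 + 4 + 2 + 5 = 20
W- = 2 + 7 + 7 = 16
(Check: W+ + W- = 36 should equal n(n+1)/2 = 36.)
Step 4: Test statistic W = min(W+, W-) = 16.
Step 5: Ties in |d|, so use the tie-corrected normal approximation.
        E[W] = n(n+1)/4 = 8*9/4 = 18.
        Tie groups: |d|=2 (t=3), |d|=7 (t=3); sum(t^3 - t) = 48.
        Var[W] = n(n+1)(2n+1)/24 - sum(t^3-t)/48 = 1224/24 - 48/48 = 50.
        z = (W - E[W]) / sqrt(Var[W]) = (16 - 18) / 7.0711 = -0.2828.
        Two-sided p = 2*Phi(z) = 0.777297.
Step 6: alpha = 0.05. fail to reject H0.

W+ = 20, W- = 16, W = min = 16, p = 0.777297, fail to reject H0.


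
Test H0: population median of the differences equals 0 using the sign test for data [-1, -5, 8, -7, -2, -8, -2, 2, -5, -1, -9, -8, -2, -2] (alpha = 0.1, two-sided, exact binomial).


Step 1: Discard zero differences. Original n = 14; n_eff = number of nonzero differences = 14.
Nonzero differences (with sign): -1, -5, +8, -7, -2, -8, -2, +2, -5, -1, -9, -8, -2, -2
Step 2: Count signs: positive = 2, negative = 12.
Step 3: Under H0: P(positive) = 0.5, so the number of positives S ~ Bin(14, 0.5).
Step 4: Two-sided exact p-value = sum of Bin(14,0.5) probabilities at or below the observed probability = 0.012939.
Step 5: alpha = 0.1. reject H0.

n_eff = 14, pos = 2, neg = 12, p = 0.012939, reject H0.


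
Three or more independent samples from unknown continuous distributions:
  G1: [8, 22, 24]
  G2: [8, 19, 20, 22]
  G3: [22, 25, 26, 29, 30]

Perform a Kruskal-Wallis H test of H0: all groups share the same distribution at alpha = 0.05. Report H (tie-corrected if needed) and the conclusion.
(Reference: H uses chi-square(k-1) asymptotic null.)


Step 1: Combine all N = 12 observations and assign midranks.
sorted (value, group, rank): (8,G1,1.5), (8,G2,1.5), (19,G2,3), (20,G2,4), (22,G1,6), (22,G2,6), (22,G3,6), (24,G1,8), (25,G3,9), (26,G3,10), (29,G3,11), (30,G3,12)
Step 2: Sum ranks within each group.
R_1 = 15.5 (n_1 = 3)
R_2 = 14.5 (n_2 = 4)
R_3 = 48 (n_3 = 5)
Step 3: H = 12/(N(N+1)) * sum(R_i^2/n_i) - 3(N+1)
     = 12/(12*13) * (15.5^2/3 + 14.5^2/4 + 48^2/5) - 3*13
     = 0.076923 * 593.446 - 39
     = 6.649679.
Step 4: Ties present; correction factor C = 1 - 30/(12^3 - 12) = 0.982517. Corrected H = 6.649679 / 0.982517 = 6.768001.
Step 5: Under H0, H ~ chi^2(2); p-value = 0.033912.
Step 6: alpha = 0.05. reject H0.

H = 6.7680, df = 2, p = 0.033912, reject H0.


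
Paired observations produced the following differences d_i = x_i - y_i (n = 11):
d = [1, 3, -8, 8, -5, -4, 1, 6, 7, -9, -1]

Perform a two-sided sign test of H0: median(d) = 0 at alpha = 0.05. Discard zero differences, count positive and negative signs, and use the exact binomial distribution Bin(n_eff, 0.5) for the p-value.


Step 1: Discard zero differences. Original n = 11; n_eff = number of nonzero differences = 11.
Nonzero differences (with sign): +1, +3, -8, +8, -5, -4, +1, +6, +7, -9, -1
Step 2: Count signs: positive = 6, negative = 5.
Step 3: Under H0: P(positive) = 0.5, so the number of positives S ~ Bin(11, 0.5).
Step 4: Two-sided exact p-value = sum of Bin(11,0.5) probabilities at or below the observed probability = 1.000000.
Step 5: alpha = 0.05. fail to reject H0.

n_eff = 11, pos = 6, neg = 5, p = 1.000000, fail to reject H0.


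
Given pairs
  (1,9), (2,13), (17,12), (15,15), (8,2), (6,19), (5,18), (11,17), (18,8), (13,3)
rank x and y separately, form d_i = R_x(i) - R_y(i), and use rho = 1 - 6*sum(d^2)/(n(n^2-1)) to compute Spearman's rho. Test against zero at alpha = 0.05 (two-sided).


Step 1: Rank x and y separately (midranks; no ties here).
rank(x): 1->1, 2->2, 17->9, 15->8, 8->5, 6->4, 5->3, 11->6, 18->10, 13->7
rank(y): 9->4, 13->6, 12->5, 15->7, 2->1, 19->10, 18->9, 17->8, 8->3, 3->2
Step 2: d_i = R_x(i) - R_y(i); compute d_i^2.
  (1-4)^2=9, (2-6)^2=16, (9-5)^2=16, (8-7)^2=1, (5-1)^2=16, (4-10)^2=36, (3-9)^2=36, (6-8)^2=4, (10-3)^2=49, (7-2)^2=25
sum(d^2) = 208.
Step 3: rho = 1 - 6*208 / (10*(10^2 - 1)) = 1 - 1248/990 = -0.260606.
Step 4: Under H0, t = rho * sqrt((n-2)/(1-rho^2)) = -0.7635 ~ t(8).
Step 5: Two-sided p-value from the t-distribution with 8 df = 0.467089.
Step 6: alpha = 0.05. fail to reject H0.

rho = -0.2606, p = 0.467089, fail to reject H0 at alpha = 0.05.


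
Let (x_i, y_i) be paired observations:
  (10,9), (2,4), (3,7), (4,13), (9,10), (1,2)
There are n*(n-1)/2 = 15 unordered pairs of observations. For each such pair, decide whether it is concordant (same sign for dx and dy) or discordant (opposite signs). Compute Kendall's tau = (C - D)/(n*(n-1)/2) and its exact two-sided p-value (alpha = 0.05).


Step 1: Enumerate the 15 unordered pairs (i,j) with i<j and classify each by sign(x_j-x_i) * sign(y_j-y_i).
  (1,2):dx=-8,dy=-5->C; (1,3):dx=-7,dy=-2->C; (1,4):dx=-6,dy=+4->D; (1,5):dx=-1,dy=+1->D
  (1,6):dx=-9,dy=-7->C; (2,3):dx=+1,dy=+3->C; (2,4):dx=+2,dy=+9->C; (2,5):dx=+7,dy=+6->C
  (2,6):dx=-1,dy=-2->C; (3,4):dx=+1,dy=+6->C; (3,5):dx=+6,dy=+3->C; (3,6):dx=-2,dy=-5->C
  (4,5):dx=+5,dy=-3->D; (4,6):dx=-3,dy=-11->C; (5,6):dx=-8,dy=-8->C
Step 2: C = 12, D = 3, total pairs = 15.
Step 3: tau = (C - D)/(n(n-1)/2) = (12 - 3)/15 = 0.600000.
Step 4: Exact two-sided p-value (enumerate n! = 720 permutations of y under H0): p = 0.136111.
Step 5: alpha = 0.05. fail to reject H0.

tau_b = 0.6000 (C=12, D=3), p = 0.136111, fail to reject H0.


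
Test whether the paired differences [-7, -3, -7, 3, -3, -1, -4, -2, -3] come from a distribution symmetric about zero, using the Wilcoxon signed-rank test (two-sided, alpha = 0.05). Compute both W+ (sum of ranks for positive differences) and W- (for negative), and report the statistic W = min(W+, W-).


Step 1: Drop any zero differences (none here) and take |d_i|.
|d| = [7, 3, 7, 3, 3, 1, 4, 2, 3]
Step 2: Midrank |d_i| (ties get averaged ranks).
ranks: |7|->8.5, |3|->4.5, |7|->8.5, |3|->4.5, |3|->4.5, |1|->1, |4|->7, |2|->2, |3|->4.5
Step 3: Attach original signs; sum ranks with positive sign and with negative sign.
W+ = 4.5 = 4.5
W- = 8.5 + 4.5 + 8.5 + 4.5 + 1 + 7 + 2 + 4.5 = 40.5
(Check: W+ + W- = 45 should equal n(n+1)/2 = 45.)
Step 4: Test statistic W = min(W+, W-) = 4.5.
Step 5: Ties in |d|, so use the tie-corrected normal approximation.
        E[W] = n(n+1)/4 = 9*10/4 = 22.5.
        Tie groups: |d|=3 (t=4), |d|=7 (t=2); sum(t^3 - t) = 66.
        Var[W] = n(n+1)(2n+1)/24 - sum(t^3-t)/48 = 1710/24 - 66/48 = 69.875.
        z = (W - E[W]) / sqrt(Var[W]) = (4.5 - 22.5) / 8.3591 = -2.1533.
        Two-sided p = 2*Phi(z) = 0.031292.
Step 6: alpha = 0.05. reject H0.

W+ = 4.5, W- = 40.5, W = min = 4.5, p = 0.031292, reject H0.


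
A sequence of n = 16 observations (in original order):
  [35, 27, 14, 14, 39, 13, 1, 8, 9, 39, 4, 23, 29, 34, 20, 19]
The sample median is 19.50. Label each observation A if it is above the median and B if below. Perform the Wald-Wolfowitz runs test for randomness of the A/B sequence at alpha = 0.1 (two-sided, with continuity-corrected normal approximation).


Step 1: Compute median = 19.50; label A = above, B = below.
Labels in order: AABBABBBBABAAAAB  (n_A = 8, n_B = 8)
Step 2: Count runs R = 8.
Step 3: Under H0 (random ordering), E[R] = 2*n_A*n_B/(n_A+n_B) + 1 = 2*8*8/16 + 1 = 9.0000.
        Var[R] = 2*n_A*n_B*(2*n_A*n_B - n_A - n_B) / ((n_A+n_B)^2 * (n_A+n_B-1)) = 14336/3840 = 3.7333.
        SD[R] = 1.9322.
Step 4: Continuity-corrected z = (R + 0.5 - E[R]) / SD[R] = (8 + 0.5 - 9.0000) / 1.9322 = -0.2588.
Step 5: Two-sided p-value via normal approximation = 2*(1 - Phi(|z|)) = 0.795809.
Step 6: alpha = 0.1. fail to reject H0.

R = 8, z = -0.2588, p = 0.795809, fail to reject H0.


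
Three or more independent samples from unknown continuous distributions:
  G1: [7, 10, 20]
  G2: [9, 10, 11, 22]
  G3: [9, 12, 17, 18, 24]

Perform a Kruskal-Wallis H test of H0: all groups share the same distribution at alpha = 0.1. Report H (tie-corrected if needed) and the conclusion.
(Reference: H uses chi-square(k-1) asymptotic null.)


Step 1: Combine all N = 12 observations and assign midranks.
sorted (value, group, rank): (7,G1,1), (9,G2,2.5), (9,G3,2.5), (10,G1,4.5), (10,G2,4.5), (11,G2,6), (12,G3,7), (17,G3,8), (18,G3,9), (20,G1,10), (22,G2,11), (24,G3,12)
Step 2: Sum ranks within each group.
R_1 = 15.5 (n_1 = 3)
R_2 = 24 (n_2 = 4)
R_3 = 38.5 (n_3 = 5)
Step 3: H = 12/(N(N+1)) * sum(R_i^2/n_i) - 3(N+1)
     = 12/(12*13) * (15.5^2/3 + 24^2/4 + 38.5^2/5) - 3*13
     = 0.076923 * 520.533 - 39
     = 1.041026.
Step 4: Ties present; correction factor C = 1 - 12/(12^3 - 12) = 0.993007. Corrected H = 1.041026 / 0.993007 = 1.048357.
Step 5: Under H0, H ~ chi^2(2); p-value = 0.592042.
Step 6: alpha = 0.1. fail to reject H0.

H = 1.0484, df = 2, p = 0.592042, fail to reject H0.


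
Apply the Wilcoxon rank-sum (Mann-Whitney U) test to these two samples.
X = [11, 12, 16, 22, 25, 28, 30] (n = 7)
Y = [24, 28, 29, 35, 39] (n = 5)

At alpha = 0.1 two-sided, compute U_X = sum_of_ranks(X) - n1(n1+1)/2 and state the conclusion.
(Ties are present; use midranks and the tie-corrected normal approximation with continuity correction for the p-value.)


Step 1: Combine and sort all 12 observations; assign midranks.
sorted (value, group): (11,X), (12,X), (16,X), (22,X), (24,Y), (25,X), (28,X), (28,Y), (29,Y), (30,X), (35,Y), (39,Y)
ranks: 11->1, 12->2, 16->3, 22->4, 24->5, 25->6, 28->7.5, 28->7.5, 29->9, 30->10, 35->11, 39->12
Step 2: Rank sum for X: R1 = 1 + 2 + 3 + 4 + 6 + 7.5 + 10 = 33.5.
Step 3: U_X = R1 - n1(n1+1)/2 = 33.5 - 7*8/2 = 33.5 - 28 = 5.5.
       U_Y = n1*n2 - U_X = 35 - 5.5 = 29.5.
Step 4: Ties are present, so use the tie-corrected normal approximation (with continuity correction) for the p-value.
Step 5: p-value = 0.061363; compare to alpha = 0.1. reject H0.

U_X = 5.5, p = 0.061363, reject H0 at alpha = 0.1.


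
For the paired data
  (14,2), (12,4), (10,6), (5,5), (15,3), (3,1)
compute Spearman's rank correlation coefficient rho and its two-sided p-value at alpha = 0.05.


Step 1: Rank x and y separately (midranks; no ties here).
rank(x): 14->5, 12->4, 10->3, 5->2, 15->6, 3->1
rank(y): 2->2, 4->4, 6->6, 5->5, 3->3, 1->1
Step 2: d_i = R_x(i) - R_y(i); compute d_i^2.
  (5-2)^2=9, (4-4)^2=0, (3-6)^2=9, (2-5)^2=9, (6-3)^2=9, (1-1)^2=0
sum(d^2) = 36.
Step 3: rho = 1 - 6*36 / (6*(6^2 - 1)) = 1 - 216/210 = -0.028571.
Step 4: Under H0, t = rho * sqrt((n-2)/(1-rho^2)) = -0.0572 ~ t(4).
Step 5: Two-sided p-value from the t-distribution with 4 df = 0.957155.
Step 6: alpha = 0.05. fail to reject H0.

rho = -0.0286, p = 0.957155, fail to reject H0 at alpha = 0.05.


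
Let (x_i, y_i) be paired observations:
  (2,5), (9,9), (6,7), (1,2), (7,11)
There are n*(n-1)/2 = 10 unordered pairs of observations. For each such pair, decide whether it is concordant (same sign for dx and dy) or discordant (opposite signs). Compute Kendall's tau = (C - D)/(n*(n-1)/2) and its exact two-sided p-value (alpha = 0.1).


Step 1: Enumerate the 10 unordered pairs (i,j) with i<j and classify each by sign(x_j-x_i) * sign(y_j-y_i).
  (1,2):dx=+7,dy=+4->C; (1,3):dx=+4,dy=+2->C; (1,4):dx=-1,dy=-3->C; (1,5):dx=+5,dy=+6->C
  (2,3):dx=-3,dy=-2->C; (2,4):dx=-8,dy=-7->C; (2,5):dx=-2,dy=+2->D; (3,4):dx=-5,dy=-5->C
  (3,5):dx=+1,dy=+4->C; (4,5):dx=+6,dy=+9->C
Step 2: C = 9, D = 1, total pairs = 10.
Step 3: tau = (C - D)/(n(n-1)/2) = (9 - 1)/10 = 0.800000.
Step 4: Exact two-sided p-value (enumerate n! = 120 permutations of y under H0): p = 0.083333.
Step 5: alpha = 0.1. reject H0.

tau_b = 0.8000 (C=9, D=1), p = 0.083333, reject H0.


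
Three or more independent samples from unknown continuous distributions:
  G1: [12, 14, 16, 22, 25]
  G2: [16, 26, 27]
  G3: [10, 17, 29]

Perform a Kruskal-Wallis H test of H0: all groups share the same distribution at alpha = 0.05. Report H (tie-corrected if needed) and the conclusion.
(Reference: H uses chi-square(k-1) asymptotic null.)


Step 1: Combine all N = 11 observations and assign midranks.
sorted (value, group, rank): (10,G3,1), (12,G1,2), (14,G1,3), (16,G1,4.5), (16,G2,4.5), (17,G3,6), (22,G1,7), (25,G1,8), (26,G2,9), (27,G2,10), (29,G3,11)
Step 2: Sum ranks within each group.
R_1 = 24.5 (n_1 = 5)
R_2 = 23.5 (n_2 = 3)
R_3 = 18 (n_3 = 3)
Step 3: H = 12/(N(N+1)) * sum(R_i^2/n_i) - 3(N+1)
     = 12/(11*12) * (24.5^2/5 + 23.5^2/3 + 18^2/3) - 3*12
     = 0.090909 * 412.133 - 36
     = 1.466667.
Step 4: Ties present; correction factor C = 1 - 6/(11^3 - 11) = 0.995455. Corrected H = 1.466667 / 0.995455 = 1.473364.
Step 5: Under H0, H ~ chi^2(2); p-value = 0.478700.
Step 6: alpha = 0.05. fail to reject H0.

H = 1.4734, df = 2, p = 0.478700, fail to reject H0.


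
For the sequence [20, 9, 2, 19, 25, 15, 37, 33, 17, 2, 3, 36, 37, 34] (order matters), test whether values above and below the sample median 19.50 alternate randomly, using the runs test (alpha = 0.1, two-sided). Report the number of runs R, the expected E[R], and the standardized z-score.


Step 1: Compute median = 19.50; label A = above, B = below.
Labels in order: ABBBABAABBBAAA  (n_A = 7, n_B = 7)
Step 2: Count runs R = 7.
Step 3: Under H0 (random ordering), E[R] = 2*n_A*n_B/(n_A+n_B) + 1 = 2*7*7/14 + 1 = 8.0000.
        Var[R] = 2*n_A*n_B*(2*n_A*n_B - n_A - n_B) / ((n_A+n_B)^2 * (n_A+n_B-1)) = 8232/2548 = 3.2308.
        SD[R] = 1.7974.
Step 4: Continuity-corrected z = (R + 0.5 - E[R]) / SD[R] = (7 + 0.5 - 8.0000) / 1.7974 = -0.2782.
Step 5: Two-sided p-value via normal approximation = 2*(1 - Phi(|z|)) = 0.780879.
Step 6: alpha = 0.1. fail to reject H0.

R = 7, z = -0.2782, p = 0.780879, fail to reject H0.


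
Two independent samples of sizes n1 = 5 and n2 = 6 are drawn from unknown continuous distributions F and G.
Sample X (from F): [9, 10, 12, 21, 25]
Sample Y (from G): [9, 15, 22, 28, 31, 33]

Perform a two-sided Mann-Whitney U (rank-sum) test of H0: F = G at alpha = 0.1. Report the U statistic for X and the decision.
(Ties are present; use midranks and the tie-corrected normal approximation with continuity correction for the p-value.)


Step 1: Combine and sort all 11 observations; assign midranks.
sorted (value, group): (9,X), (9,Y), (10,X), (12,X), (15,Y), (21,X), (22,Y), (25,X), (28,Y), (31,Y), (33,Y)
ranks: 9->1.5, 9->1.5, 10->3, 12->4, 15->5, 21->6, 22->7, 25->8, 28->9, 31->10, 33->11
Step 2: Rank sum for X: R1 = 1.5 + 3 + 4 + 6 + 8 = 22.5.
Step 3: U_X = R1 - n1(n1+1)/2 = 22.5 - 5*6/2 = 22.5 - 15 = 7.5.
       U_Y = n1*n2 - U_X = 30 - 7.5 = 22.5.
Step 4: Ties are present, so use the tie-corrected normal approximation (with continuity correction) for the p-value.
Step 5: p-value = 0.200217; compare to alpha = 0.1. fail to reject H0.

U_X = 7.5, p = 0.200217, fail to reject H0 at alpha = 0.1.
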